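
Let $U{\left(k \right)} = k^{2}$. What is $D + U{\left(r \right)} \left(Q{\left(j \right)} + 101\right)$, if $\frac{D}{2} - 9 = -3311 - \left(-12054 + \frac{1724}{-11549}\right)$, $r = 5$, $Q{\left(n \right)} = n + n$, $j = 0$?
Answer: $\frac{231318369}{11549} \approx 20029.0$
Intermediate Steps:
$Q{\left(n \right)} = 2 n$
$D = \frac{202157144}{11549}$ ($D = 18 + 2 \left(-3311 - \left(-12054 + \frac{1724}{-11549}\right)\right) = 18 + 2 \left(-3311 + \left(\left(-1724\right) \left(- \frac{1}{11549}\right) + 12054\right)\right) = 18 + 2 \left(-3311 + \left(\frac{1724}{11549} + 12054\right)\right) = 18 + 2 \left(-3311 + \frac{139213370}{11549}\right) = 18 + 2 \cdot \frac{100974631}{11549} = 18 + \frac{201949262}{11549} = \frac{202157144}{11549} \approx 17504.0$)
$D + U{\left(r \right)} \left(Q{\left(j \right)} + 101\right) = \frac{202157144}{11549} + 5^{2} \left(2 \cdot 0 + 101\right) = \frac{202157144}{11549} + 25 \left(0 + 101\right) = \frac{202157144}{11549} + 25 \cdot 101 = \frac{202157144}{11549} + 2525 = \frac{231318369}{11549}$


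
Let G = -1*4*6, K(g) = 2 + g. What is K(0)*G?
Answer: -48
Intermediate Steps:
G = -24 (G = -4*6 = -24)
K(0)*G = (2 + 0)*(-24) = 2*(-24) = -48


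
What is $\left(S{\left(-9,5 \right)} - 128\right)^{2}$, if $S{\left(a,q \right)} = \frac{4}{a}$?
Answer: $\frac{1336336}{81} \approx 16498.0$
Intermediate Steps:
$\left(S{\left(-9,5 \right)} - 128\right)^{2} = \left(\frac{4}{-9} - 128\right)^{2} = \left(4 \left(- \frac{1}{9}\right) - 128\right)^{2} = \left(- \frac{4}{9} - 128\right)^{2} = \left(- \frac{1156}{9}\right)^{2} = \frac{1336336}{81}$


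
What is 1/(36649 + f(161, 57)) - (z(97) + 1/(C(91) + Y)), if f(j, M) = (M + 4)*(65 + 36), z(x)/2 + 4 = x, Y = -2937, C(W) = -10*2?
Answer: -23545539853/126589170 ≈ -186.00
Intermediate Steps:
C(W) = -20
z(x) = -8 + 2*x
f(j, M) = 404 + 101*M (f(j, M) = (4 + M)*101 = 404 + 101*M)
1/(36649 + f(161, 57)) - (z(97) + 1/(C(91) + Y)) = 1/(36649 + (404 + 101*57)) - ((-8 + 2*97) + 1/(-20 - 2937)) = 1/(36649 + (404 + 5757)) - ((-8 + 194) + 1/(-2957)) = 1/(36649 + 6161) - (186 - 1/2957) = 1/42810 - 1*550001/2957 = 1/42810 - 550001/2957 = -23545539853/126589170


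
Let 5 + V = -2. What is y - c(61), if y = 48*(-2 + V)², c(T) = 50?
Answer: 3838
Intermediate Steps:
V = -7 (V = -5 - 2 = -7)
y = 3888 (y = 48*(-2 - 7)² = 48*(-9)² = 48*81 = 3888)
y - c(61) = 3888 - 1*50 = 3888 - 50 = 3838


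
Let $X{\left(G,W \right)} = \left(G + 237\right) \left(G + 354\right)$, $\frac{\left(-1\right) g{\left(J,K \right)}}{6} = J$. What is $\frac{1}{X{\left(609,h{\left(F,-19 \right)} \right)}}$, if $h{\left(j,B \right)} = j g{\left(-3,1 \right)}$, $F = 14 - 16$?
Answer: $\frac{1}{814698} \approx 1.2274 \cdot 10^{-6}$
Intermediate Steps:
$F = -2$ ($F = 14 - 16 = -2$)
$g{\left(J,K \right)} = - 6 J$
$h{\left(j,B \right)} = 18 j$ ($h{\left(j,B \right)} = j \left(\left(-6\right) \left(-3\right)\right) = j 18 = 18 j$)
$X{\left(G,W \right)} = \left(237 + G\right) \left(354 + G\right)$
$\frac{1}{X{\left(609,h{\left(F,-19 \right)} \right)}} = \frac{1}{83898 + 609^{2} + 591 \cdot 609} = \frac{1}{83898 + 370881 + 359919} = \frac{1}{814698}$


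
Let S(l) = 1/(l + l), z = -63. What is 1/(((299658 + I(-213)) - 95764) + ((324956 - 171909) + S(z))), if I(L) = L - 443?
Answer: 126/44891909 ≈ 2.8067e-6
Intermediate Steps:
S(l) = 1/(2*l)
I(L) = -443 + L
1/(((299658 + I(-213)) - 95764) + ((324956 - 171909) + S(z))) = 1/(((299658 + (-443 - 213)) - 95764) + ((324956 - 171909) + (½)/(-63))) = 1/(((299658 - 656) - 95764) + (153047 + (½)*(-1/63))) = 1/((299002 - 95764) + (153047 - 1/126)) = 1/(203238 + 19283921/126) = 1/(44891909/126) = 126/44891909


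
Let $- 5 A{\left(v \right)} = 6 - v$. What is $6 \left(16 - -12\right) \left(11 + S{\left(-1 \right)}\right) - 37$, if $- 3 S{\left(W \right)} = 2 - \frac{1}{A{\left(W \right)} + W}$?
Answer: $\frac{5027}{3} \approx 1675.7$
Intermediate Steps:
$A{\left(v \right)} = - \frac{6}{5} + \frac{v}{5}$ ($A{\left(v \right)} = - \frac{6 - v}{5} = - \frac{6}{5} + \frac{v}{5}$)
$S{\left(W \right)} = - \frac{2}{3} + \frac{1}{3 \left(- \frac{6}{5} + \frac{6 W}{5}\right)}$ ($S{\left(W \right)} = - \frac{2 - \frac{1}{\left(- \frac{6}{5} + \frac{W}{5}\right) + W}}{3} = - \frac{2 - \frac{1}{- \frac{6}{5} + \frac{6 W}{5}}}{3} = - \frac{2}{3} + \frac{1}{3 \left(- \frac{6}{5} + \frac{6 W}{5}\right)}$)
$6 \left(16 - -12\right) \left(11 + S{\left(-1 \right)}\right) - 37 = 6 \left(16 - -12\right) \left(11 + \frac{17 - -12}{18 \left(-1 - 1\right)}\right) - 37 = 6 \left(16 + 12\right) \left(11 + \frac{17 + 12}{18 \left(-2\right)}\right) - 37 = 6 \cdot 28 \left(11 + \frac{1}{18} \left(- \frac{1}{2}\right) 29\right) - 37 = 6 \cdot 28 \left(11 - \frac{29}{36}\right) - 37 = 6 \cdot 28 \cdot \frac{367}{36} - 37 = 6 \cdot \frac{2569}{9} - 37 = \frac{5138}{3} - 37 = \frac{5027}{3}$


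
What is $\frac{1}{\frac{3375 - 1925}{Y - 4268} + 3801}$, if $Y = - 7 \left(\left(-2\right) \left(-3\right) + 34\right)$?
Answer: $\frac{2274}{8642749} \approx 0.00026311$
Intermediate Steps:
$Y = -280$ ($Y = - 7 \left(6 + 34\right) = \left(-7\right) 40 = -280$)
$\frac{1}{\frac{3375 - 1925}{Y - 4268} + 3801} = \frac{1}{\frac{3375 - 1925}{-280 - 4268} + 3801} = \frac{1}{\frac{1450}{-4548} + 3801} = \frac{1}{1450 \left(- \frac{1}{4548}\right) + 3801} = \frac{1}{- \frac{725}{2274} + 3801} = \frac{1}{\frac{8642749}{2274}} = \frac{2274}{8642749}$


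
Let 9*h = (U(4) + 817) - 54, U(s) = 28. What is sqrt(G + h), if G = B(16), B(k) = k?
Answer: sqrt(935)/3 ≈ 10.193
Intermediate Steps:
G = 16
h = 791/9 (h = ((28 + 817) - 54)/9 = (845 - 54)/9 = (1/9)*791 = 791/9 ≈ 87.889)
sqrt(G + h) = sqrt(16 + 791/9) = sqrt(935/9) = sqrt(935)/3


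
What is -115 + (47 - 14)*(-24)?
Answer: -907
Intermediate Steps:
-115 + (47 - 14)*(-24) = -115 + 33*(-24) = -115 - 792 = -907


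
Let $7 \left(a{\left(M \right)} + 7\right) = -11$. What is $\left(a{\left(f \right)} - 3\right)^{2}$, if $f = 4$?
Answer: $\frac{6561}{49} \approx 133.9$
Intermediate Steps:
$a{\left(M \right)} = - \frac{60}{7}$ ($a{\left(M \right)} = -7 + \frac{1}{7} \left(-11\right) = -7 - \frac{11}{7} = - \frac{60}{7}$)
$\left(a{\left(f \right)} - 3\right)^{2} = \left(- \frac{60}{7} - 3\right)^{2} = \left(- \frac{81}{7}\right)^{2} = \frac{6561}{49}$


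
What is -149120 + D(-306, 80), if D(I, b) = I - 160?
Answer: -149586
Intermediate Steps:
D(I, b) = -160 + I
-149120 + D(-306, 80) = -149120 + (-160 - 306) = -149120 - 466 = -149586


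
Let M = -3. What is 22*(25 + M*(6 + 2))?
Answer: 22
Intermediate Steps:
22*(25 + M*(6 + 2)) = 22*(25 - 3*(6 + 2)) = 22*(25 - 3*8) = 22*(25 - 24) = 22*1 = 22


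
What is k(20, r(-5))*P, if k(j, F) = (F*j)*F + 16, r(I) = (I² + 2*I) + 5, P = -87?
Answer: -697392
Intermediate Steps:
r(I) = 5 + I² + 2*I
k(j, F) = 16 + j*F² (k(j, F) = j*F² + 16 = 16 + j*F²)
k(20, r(-5))*P = (16 + 20*(5 + (-5)² + 2*(-5))²)*(-87) = (16 + 20*(5 + 25 - 10)²)*(-87) = (16 + 20*20²)*(-87) = (16 + 20*400)*(-87) = (16 + 8000)*(-87) = 8016*(-87) = -697392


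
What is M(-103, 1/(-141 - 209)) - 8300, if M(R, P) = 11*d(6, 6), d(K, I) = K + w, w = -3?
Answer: -8267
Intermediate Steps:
d(K, I) = -3 + K (d(K, I) = K - 3 = -3 + K)
M(R, P) = 33 (M(R, P) = 11*(-3 + 6) = 11*3 = 33)
M(-103, 1/(-141 - 209)) - 8300 = 33 - 8300 = -8267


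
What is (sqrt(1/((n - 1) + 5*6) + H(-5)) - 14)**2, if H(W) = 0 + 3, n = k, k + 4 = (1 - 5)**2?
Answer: 8160/41 - 56*sqrt(1271)/41 ≈ 150.33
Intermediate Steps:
k = 12 (k = -4 + (1 - 5)**2 = -4 + (-4)**2 = -4 + 16 = 12)
n = 12
H(W) = 3
(sqrt(1/((n - 1) + 5*6) + H(-5)) - 14)**2 = (sqrt(1/((12 - 1) + 5*6) + 3) - 14)**2 = (sqrt(1/(11 + 30) + 3) - 14)**2 = (sqrt(1/41 + 3) - 14)**2 = (sqrt(124/41) - 14)**2 = (2*sqrt(1271)/41 - 14)**2 = (-14 + 2*sqrt(1271)/41)**2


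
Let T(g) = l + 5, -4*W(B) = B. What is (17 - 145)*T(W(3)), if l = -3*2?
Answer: 128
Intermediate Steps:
W(B) = -B/4
l = -6
T(g) = -1 (T(g) = -6 + 5 = -1)
(17 - 145)*T(W(3)) = (17 - 145)*(-1) = -128*(-1) = 128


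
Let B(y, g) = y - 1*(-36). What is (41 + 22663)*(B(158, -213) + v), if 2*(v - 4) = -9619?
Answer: -104699496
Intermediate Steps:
v = -9611/2 (v = 4 + (½)*(-9619) = 4 - 9619/2 = -9611/2 ≈ -4805.5)
B(y, g) = 36 + y (B(y, g) = y + 36 = 36 + y)
(41 + 22663)*(B(158, -213) + v) = (41 + 22663)*((36 + 158) - 9611/2) = 22704*(194 - 9611/2) = 22704*(-9223/2) = -104699496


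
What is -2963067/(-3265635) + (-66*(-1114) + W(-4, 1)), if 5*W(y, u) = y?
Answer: 80034299433/1088545 ≈ 73524.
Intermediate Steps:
W(y, u) = y/5
-2963067/(-3265635) + (-66*(-1114) + W(-4, 1)) = -2963067/(-3265635) + (-66*(-1114) + (⅕)*(-4)) = -2963067*(-1/3265635) + (73524 - ⅘) = 987689/1088545 + 367616/5 = 80034299433/1088545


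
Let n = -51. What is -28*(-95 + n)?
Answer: 4088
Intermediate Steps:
-28*(-95 + n) = -28*(-95 - 51) = -28*(-146) = 4088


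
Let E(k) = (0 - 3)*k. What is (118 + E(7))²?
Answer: 9409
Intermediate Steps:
E(k) = -3*k
(118 + E(7))² = (118 - 3*7)² = (118 - 21)² = 97² = 9409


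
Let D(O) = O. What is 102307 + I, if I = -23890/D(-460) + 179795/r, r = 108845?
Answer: 9318293643/91034 ≈ 1.0236e+5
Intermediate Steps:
I = 4878205/91034 (I = -23890/(-460) + 179795/108845 = -23890*(-1/460) + 179795*(1/108845) = 2389/46 + 3269/1979 = 4878205/91034 ≈ 53.587)
102307 + I = 102307 + 4878205/91034 = 9318293643/91034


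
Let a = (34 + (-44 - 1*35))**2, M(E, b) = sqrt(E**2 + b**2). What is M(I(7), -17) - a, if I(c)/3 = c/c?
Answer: -2025 + sqrt(298) ≈ -2007.7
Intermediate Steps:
I(c) = 3 (I(c) = 3*(c/c) = 3*1 = 3)
a = 2025 (a = (34 + (-44 - 35))**2 = (34 - 79)**2 = (-45)**2 = 2025)
M(I(7), -17) - a = sqrt(3**2 + (-17)**2) - 1*2025 = sqrt(9 + 289) - 2025 = sqrt(298) - 2025 = -2025 + sqrt(298)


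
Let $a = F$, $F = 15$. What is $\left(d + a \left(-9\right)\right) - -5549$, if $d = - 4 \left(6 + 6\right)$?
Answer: $5366$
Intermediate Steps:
$a = 15$
$d = -48$ ($d = \left(-4\right) 12 = -48$)
$\left(d + a \left(-9\right)\right) - -5549 = \left(-48 + 15 \left(-9\right)\right) - -5549 = \left(-48 - 135\right) + 5549 = -183 + 5549 = 5366$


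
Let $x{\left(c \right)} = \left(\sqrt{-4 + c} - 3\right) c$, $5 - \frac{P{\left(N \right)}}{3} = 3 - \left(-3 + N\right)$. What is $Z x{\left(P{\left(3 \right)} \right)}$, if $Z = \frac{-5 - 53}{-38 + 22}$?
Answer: $- \frac{261}{4} + \frac{87 \sqrt{2}}{4} \approx -34.491$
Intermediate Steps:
$P{\left(N \right)} = -3 + 3 N$ ($P{\left(N \right)} = 15 - 3 \left(3 - \left(-3 + N\right)\right) = 15 - 3 \left(6 - N\right) = 15 + \left(-18 + 3 N\right) = -3 + 3 N$)
$Z = \frac{29}{8}$ ($Z = - \frac{58}{-16} = \left(-58\right) \left(- \frac{1}{16}\right) = \frac{29}{8} \approx 3.625$)
$x{\left(c \right)} = c \left(-3 + \sqrt{-4 + c}\right)$ ($x{\left(c \right)} = \left(-3 + \sqrt{-4 + c}\right) c = c \left(-3 + \sqrt{-4 + c}\right)$)
$Z x{\left(P{\left(3 \right)} \right)} = \frac{29 \left(-3 + 3 \cdot 3\right) \left(-3 + \sqrt{-4 + \left(-3 + 3 \cdot 3\right)}\right)}{8} = \frac{29 \left(-3 + 9\right) \left(-3 + \sqrt{-4 + \left(-3 + 9\right)}\right)}{8} = \frac{29 \cdot 6 \left(-3 + \sqrt{-4 + 6}\right)}{8} = \frac{29 \cdot 6 \left(-3 + \sqrt{2}\right)}{8} = \frac{29 \left(-18 + 6 \sqrt{2}\right)}{8} = - \frac{261}{4} + \frac{87 \sqrt{2}}{4}$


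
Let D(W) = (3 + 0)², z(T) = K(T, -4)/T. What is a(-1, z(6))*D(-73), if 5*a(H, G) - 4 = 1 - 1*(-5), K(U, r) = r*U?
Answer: 18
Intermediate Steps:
K(U, r) = U*r
z(T) = -4 (z(T) = (T*(-4))/T = (-4*T)/T = -4)
a(H, G) = 2 (a(H, G) = ⅘ + (1 - 1*(-5))/5 = ⅘ + (1 + 5)/5 = ⅘ + (⅕)*6 = ⅘ + 6/5 = 2)
D(W) = 9 (D(W) = 3² = 9)
a(-1, z(6))*D(-73) = 2*9 = 18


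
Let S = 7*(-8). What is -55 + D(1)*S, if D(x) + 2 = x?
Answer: 1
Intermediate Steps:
D(x) = -2 + x
S = -56
-55 + D(1)*S = -55 + (-2 + 1)*(-56) = -55 - 1*(-56) = -55 + 56 = 1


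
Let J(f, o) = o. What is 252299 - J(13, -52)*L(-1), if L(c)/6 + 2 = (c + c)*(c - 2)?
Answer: 253547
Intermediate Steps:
L(c) = -12 + 12*c*(-2 + c) (L(c) = -12 + 6*((c + c)*(c - 2)) = -12 + 6*((2*c)*(-2 + c)) = -12 + 6*(2*c*(-2 + c)) = -12 + 12*c*(-2 + c))
252299 - J(13, -52)*L(-1) = 252299 - (-52)*(-12 - 24*(-1) + 12*(-1)²) = 252299 - (-52)*(-12 + 24 + 12*1) = 252299 - (-52)*(-12 + 24 + 12) = 252299 - (-52)*24 = 252299 - 1*(-1248) = 252299 + 1248 = 253547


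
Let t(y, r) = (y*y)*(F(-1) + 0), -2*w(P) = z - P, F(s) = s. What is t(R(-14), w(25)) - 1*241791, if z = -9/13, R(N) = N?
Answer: -241987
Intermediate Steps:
z = -9/13 (z = -9*1/13 = -9/13 ≈ -0.69231)
w(P) = 9/26 + P/2 (w(P) = -(-9/13 - P)/2 = 9/26 + P/2)
t(y, r) = -y² (t(y, r) = (y*y)*(-1 + 0) = y²*(-1) = -y²)
t(R(-14), w(25)) - 1*241791 = -1*(-14)² - 1*241791 = -1*196 - 241791 = -196 - 241791 = -241987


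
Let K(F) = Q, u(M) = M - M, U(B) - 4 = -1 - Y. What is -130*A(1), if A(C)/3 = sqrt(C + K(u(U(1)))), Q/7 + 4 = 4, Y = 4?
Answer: -390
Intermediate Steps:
U(B) = -1 (U(B) = 4 + (-1 - 1*4) = 4 + (-1 - 4) = 4 - 5 = -1)
u(M) = 0
Q = 0 (Q = -28 + 7*4 = -28 + 28 = 0)
K(F) = 0
A(C) = 3*sqrt(C) (A(C) = 3*sqrt(C + 0) = 3*sqrt(C))
-130*A(1) = -390*sqrt(1) = -390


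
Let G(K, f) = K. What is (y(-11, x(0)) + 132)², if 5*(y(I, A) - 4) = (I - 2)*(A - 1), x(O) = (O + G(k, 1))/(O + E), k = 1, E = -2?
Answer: 1957201/100 ≈ 19572.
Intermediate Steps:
x(O) = (1 + O)/(-2 + O) (x(O) = (O + 1)/(O - 2) = (1 + O)/(-2 + O))
y(I, A) = 4 + (-1 + A)*(-2 + I)/5 (y(I, A) = 4 + ((I - 2)*(A - 1))/5 = 4 + ((-2 + I)*(-1 + A))/5 = 4 + ((-1 + A)*(-2 + I))/5 = 4 + (-1 + A)*(-2 + I)/5)
(y(-11, x(0)) + 132)² = ((22/5 - 2*(1 + 0)/(5*(-2 + 0)) - ⅕*(-11) + (⅕)*((1 + 0)/(-2 + 0))*(-11)) + 132)² = ((22/5 - 2/(5*(-2)) + 11/5 + (⅕)*(1/(-2))*(-11)) + 132)² = ((22/5 - (-1)/5 + 11/5 + (⅕)*(-½*1)*(-11)) + 132)² = ((22/5 - ⅖*(-½) + 11/5 + (⅕)*(-½)*(-11)) + 132)² = ((22/5 + ⅕ + 11/5 + 11/10) + 132)² = (79/10 + 132)² = (1399/10)² = 1957201/100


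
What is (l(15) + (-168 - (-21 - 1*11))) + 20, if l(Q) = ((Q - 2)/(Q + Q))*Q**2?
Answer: -37/2 ≈ -18.500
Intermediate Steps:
l(Q) = Q*(-2 + Q)/2 (l(Q) = ((-2 + Q)/((2*Q)))*Q**2 = ((-2 + Q)*(1/(2*Q)))*Q**2 = ((-2 + Q)/(2*Q))*Q**2 = Q*(-2 + Q)/2)
(l(15) + (-168 - (-21 - 1*11))) + 20 = ((1/2)*15*(-2 + 15) + (-168 - (-21 - 1*11))) + 20 = ((1/2)*15*13 + (-168 - (-21 - 11))) + 20 = (195/2 + (-168 - 1*(-32))) + 20 = (195/2 + (-168 + 32)) + 20 = (195/2 - 136) + 20 = -77/2 + 20 = -37/2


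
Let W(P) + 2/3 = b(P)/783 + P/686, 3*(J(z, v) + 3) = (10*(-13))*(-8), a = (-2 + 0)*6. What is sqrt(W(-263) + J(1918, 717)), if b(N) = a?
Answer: sqrt(24904604746)/8526 ≈ 18.509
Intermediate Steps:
a = -12 (a = -2*6 = -12)
b(N) = -12
J(z, v) = 1031/3 (J(z, v) = -3 + ((10*(-13))*(-8))/3 = -3 + (-130*(-8))/3 = -3 + (1/3)*1040 = -3 + 1040/3 = 1031/3)
W(P) = -178/261 + P/686 (W(P) = -2/3 + (-12/783 + P/686) = -2/3 + (-12*1/783 + P*(1/686)) = -2/3 + (-4/261 + P/686) = -178/261 + P/686)
sqrt(W(-263) + J(1918, 717)) = sqrt((-178/261 + (1/686)*(-263)) + 1031/3) = sqrt((-178/261 - 263/686) + 1031/3) = sqrt(-190751/179046 + 1031/3) = sqrt(61341391/179046) = sqrt(24904604746)/8526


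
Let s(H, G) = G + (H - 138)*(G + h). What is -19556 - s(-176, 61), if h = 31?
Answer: 9271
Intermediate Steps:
s(H, G) = G + (-138 + H)*(31 + G) (s(H, G) = G + (H - 138)*(G + 31) = G + (-138 + H)*(31 + G))
-19556 - s(-176, 61) = -19556 - (-4278 - 137*61 + 31*(-176) + 61*(-176)) = -19556 - (-4278 - 8357 - 5456 - 10736) = -19556 - 1*(-28827) = -19556 + 28827 = 9271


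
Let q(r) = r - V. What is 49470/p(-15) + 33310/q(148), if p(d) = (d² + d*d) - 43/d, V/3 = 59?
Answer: -204755380/196997 ≈ -1039.4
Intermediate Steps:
V = 177 (V = 3*59 = 177)
p(d) = -43/d + 2*d² (p(d) = (d² + d²) - 43/d = 2*d² - 43/d = -43/d + 2*d²)
q(r) = -177 + r (q(r) = r - 1*177 = r - 177 = -177 + r)
49470/p(-15) + 33310/q(148) = 49470/(((-43 + 2*(-15)³)/(-15))) + 33310/(-177 + 148) = 49470/((-(-43 + 2*(-3375))/15)) + 33310/(-29) = 49470/((-(-43 - 6750)/15)) + 33310*(-1/29) = 49470/((-1/15*(-6793))) - 33310/29 = 49470/(6793/15) - 33310/29 = 49470*(15/6793) - 33310/29 = 742050/6793 - 33310/29 = -204755380/196997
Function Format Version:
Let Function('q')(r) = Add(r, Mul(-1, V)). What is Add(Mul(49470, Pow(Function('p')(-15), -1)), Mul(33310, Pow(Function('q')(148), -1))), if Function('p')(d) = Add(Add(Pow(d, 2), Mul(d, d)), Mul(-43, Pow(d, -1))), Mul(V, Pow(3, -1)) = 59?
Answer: Rational(-204755380, 196997) ≈ -1039.4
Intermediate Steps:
V = 177 (V = Mul(3, 59) = 177)
Function('p')(d) = Add(Mul(-43, Pow(d, -1)), Mul(2, Pow(d, 2))) (Function('p')(d) = Add(Add(Pow(d, 2), Pow(d, 2)), Mul(-43, Pow(d, -1))) = Add(Mul(2, Pow(d, 2)), Mul(-43, Pow(d, -1))) = Add(Mul(-43, Pow(d, -1)), Mul(2, Pow(d, 2))))
Function('q')(r) = Add(-177, r) (Function('q')(r) = Add(r, Mul(-1, 177)) = Add(r, -177) = Add(-177, r))
Add(Mul(49470, Pow(Function('p')(-15), -1)), Mul(33310, Pow(Function('q')(148), -1))) = Add(Mul(49470, Pow(Mul(Pow(-15, -1), Add(-43, Mul(2, Pow(-15, 3)))), -1)), Mul(33310, Pow(Add(-177, 148), -1))) = Add(Mul(49470, Pow(Mul(Rational(-1, 15), Add(-43, Mul(2, -3375))), -1)), Mul(33310, Pow(-29, -1))) = Add(Mul(49470, Pow(Mul(Rational(-1, 15), Add(-43, -6750)), -1)), Mul(33310, Rational(-1, 29))) = Add(Mul(49470, Pow(Mul(Rational(-1, 15), -6793), -1)), Rational(-33310, 29)) = Add(Mul(49470, Pow(Rational(6793, 15), -1)), Rational(-33310, 29)) = Add(Mul(49470, Rational(15, 6793)), Rational(-33310, 29)) = Add(Rational(742050, 6793), Rational(-33310, 29)) = Rational(-204755380, 196997)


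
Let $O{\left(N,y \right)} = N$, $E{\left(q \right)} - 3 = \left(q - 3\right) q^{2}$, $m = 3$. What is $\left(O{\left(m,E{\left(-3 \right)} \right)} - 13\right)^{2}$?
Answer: $100$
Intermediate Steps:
$E{\left(q \right)} = 3 + q^{2} \left(-3 + q\right)$ ($E{\left(q \right)} = 3 + \left(q - 3\right) q^{2} = 3 + \left(-3 + q\right) q^{2} = 3 + q^{2} \left(-3 + q\right)$)
$\left(O{\left(m,E{\left(-3 \right)} \right)} - 13\right)^{2} = \left(3 - 13\right)^{2} = \left(-10\right)^{2} = 100$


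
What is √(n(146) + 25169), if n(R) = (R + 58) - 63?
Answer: √25310 ≈ 159.09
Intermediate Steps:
n(R) = -5 + R (n(R) = (58 + R) - 63 = -5 + R)
√(n(146) + 25169) = √((-5 + 146) + 25169) = √(141 + 25169) = √25310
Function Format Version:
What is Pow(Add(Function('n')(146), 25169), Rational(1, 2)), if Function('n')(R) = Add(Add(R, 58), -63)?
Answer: Pow(25310, Rational(1, 2)) ≈ 159.09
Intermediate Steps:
Function('n')(R) = Add(-5, R) (Function('n')(R) = Add(Add(58, R), -63) = Add(-5, R))
Pow(Add(Function('n')(146), 25169), Rational(1, 2)) = Pow(Add(Add(-5, 146), 25169), Rational(1, 2)) = Pow(Add(141, 25169), Rational(1, 2)) = Pow(25310, Rational(1, 2))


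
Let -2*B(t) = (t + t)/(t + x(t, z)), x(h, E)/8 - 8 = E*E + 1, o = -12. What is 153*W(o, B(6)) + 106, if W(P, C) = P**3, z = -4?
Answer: -264278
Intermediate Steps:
x(h, E) = 72 + 8*E**2 (x(h, E) = 64 + 8*(E*E + 1) = 64 + 8*(E**2 + 1) = 64 + 8*(1 + E**2) = 64 + (8 + 8*E**2) = 72 + 8*E**2)
B(t) = -t/(200 + t) (B(t) = -(t + t)/(2*(t + (72 + 8*(-4)**2))) = -2*t/(2*(t + (72 + 8*16))) = -2*t/(2*(t + (72 + 128))) = -2*t/(2*(t + 200)) = -2*t/(2*(200 + t)) = -t/(200 + t))
153*W(o, B(6)) + 106 = 153*(-12)**3 + 106 = 153*(-1728) + 106 = -264384 + 106 = -264278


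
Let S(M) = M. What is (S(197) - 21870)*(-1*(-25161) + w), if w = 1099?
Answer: -569132980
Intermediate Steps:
(S(197) - 21870)*(-1*(-25161) + w) = (197 - 21870)*(-1*(-25161) + 1099) = -21673*(25161 + 1099) = -21673*26260 = -569132980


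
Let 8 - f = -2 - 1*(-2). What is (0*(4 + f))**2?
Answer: 0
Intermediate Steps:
f = 8 (f = 8 - (-2 - 1*(-2)) = 8 - (-2 + 2) = 8 - 1*0 = 8 + 0 = 8)
(0*(4 + f))**2 = (0*(4 + 8))**2 = (0*12)**2 = 0**2 = 0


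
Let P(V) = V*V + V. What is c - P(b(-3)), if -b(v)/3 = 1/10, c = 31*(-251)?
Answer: -778079/100 ≈ -7780.8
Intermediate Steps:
c = -7781
b(v) = -3/10
P(V) = V + V**2 (P(V) = V**2 + V = V + V**2)
c - P(b(-3)) = -7781 - (-3)*(1 - 3/10)/10 = -7781 - (-3)*7/(10*10) = -7781 - 1*(-21/100) = -7781 + 21/100 = -778079/100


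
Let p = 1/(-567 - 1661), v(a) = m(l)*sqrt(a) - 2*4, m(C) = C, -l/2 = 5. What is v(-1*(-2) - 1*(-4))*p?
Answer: 2/557 + 5*sqrt(6)/1114 ≈ 0.014585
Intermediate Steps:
l = -10 (l = -2*5 = -10)
v(a) = -8 - 10*sqrt(a) (v(a) = -10*sqrt(a) - 2*4 = -10*sqrt(a) - 8 = -8 - 10*sqrt(a))
p = -1/2228 (p = 1/(-2228) = -1/2228 ≈ -0.00044883)
v(-1*(-2) - 1*(-4))*p = (-8 - 10*sqrt(-1*(-2) - 1*(-4)))*(-1/2228) = (-8 - 10*sqrt(2 + 4))*(-1/2228) = (-8 - 10*sqrt(6))*(-1/2228) = 2/557 + 5*sqrt(6)/1114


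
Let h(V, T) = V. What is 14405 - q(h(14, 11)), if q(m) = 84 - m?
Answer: 14335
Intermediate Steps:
14405 - q(h(14, 11)) = 14405 - (84 - 1*14) = 14405 - (84 - 14) = 14405 - 1*70 = 14405 - 70 = 14335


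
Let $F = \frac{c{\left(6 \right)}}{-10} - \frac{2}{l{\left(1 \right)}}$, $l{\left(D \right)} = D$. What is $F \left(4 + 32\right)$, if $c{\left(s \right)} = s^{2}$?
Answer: $- \frac{1008}{5} \approx -201.6$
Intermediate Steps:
$F = - \frac{28}{5}$ ($F = \frac{6^{2}}{-10} - \frac{2}{1} = 36 \left(- \frac{1}{10}\right) - 2 = - \frac{18}{5} - 2 = - \frac{28}{5} \approx -5.6$)
$F \left(4 + 32\right) = - \frac{28 \left(4 + 32\right)}{5} = \left(- \frac{28}{5}\right) 36 = - \frac{1008}{5}$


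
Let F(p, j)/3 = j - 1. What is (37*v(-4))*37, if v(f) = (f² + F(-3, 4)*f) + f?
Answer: -32856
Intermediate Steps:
F(p, j) = -3 + 3*j (F(p, j) = 3*(j - 1) = 3*(-1 + j) = -3 + 3*j)
v(f) = f² + 10*f (v(f) = (f² + (-3 + 3*4)*f) + f = (f² + (-3 + 12)*f) + f = (f² + 9*f) + f = f² + 10*f)
(37*v(-4))*37 = (37*(-4*(10 - 4)))*37 = (37*(-4*6))*37 = (37*(-24))*37 = -888*37 = -32856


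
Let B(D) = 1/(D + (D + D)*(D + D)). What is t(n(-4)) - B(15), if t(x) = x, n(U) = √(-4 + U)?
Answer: -1/915 + 2*I*√2 ≈ -0.0010929 + 2.8284*I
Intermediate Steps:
B(D) = 1/(D + 4*D²) (B(D) = 1/(D + (2*D)*(2*D)) = 1/(D + 4*D²))
t(n(-4)) - B(15) = √(-4 - 4) - 1/(15*(1 + 4*15)) = √(-8) - 1/(15*(1 + 60)) = 2*I*√2 - 1/(15*61) = 2*I*√2 - 1*1/915 = 2*I*√2 - 1/915 = -1/915 + 2*I*√2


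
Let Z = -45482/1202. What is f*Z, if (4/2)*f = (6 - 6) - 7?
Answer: 159187/1202 ≈ 132.44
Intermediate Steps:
Z = -22741/601 (Z = -45482*1/1202 = -22741/601 ≈ -37.839)
f = -7/2 (f = ((6 - 6) - 7)/2 = (0 - 7)/2 = (½)*(-7) = -7/2 ≈ -3.5000)
f*Z = -7/2*(-22741/601) = 159187/1202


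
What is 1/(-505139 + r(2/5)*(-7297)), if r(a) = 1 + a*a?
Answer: -25/12840088 ≈ -1.9470e-6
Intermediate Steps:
r(a) = 1 + a²
1/(-505139 + r(2/5)*(-7297)) = 1/(-505139 + (1 + (2/5)²)*(-7297)) = 1/(-505139 + (1 + (2*(⅕))²)*(-7297)) = 1/(-505139 + (1 + (⅖)²)*(-7297)) = 1/(-505139 + (1 + 4/25)*(-7297)) = 1/(-505139 + (29/25)*(-7297)) = 1/(-505139 - 211613/25) = 1/(-12840088/25) = -25/12840088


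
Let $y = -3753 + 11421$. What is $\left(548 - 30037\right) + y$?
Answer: $-21821$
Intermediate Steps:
$y = 7668$
$\left(548 - 30037\right) + y = \left(548 - 30037\right) + 7668 = -29489 + 7668 = -21821$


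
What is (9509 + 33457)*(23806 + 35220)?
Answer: 2536111116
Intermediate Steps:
(9509 + 33457)*(23806 + 35220) = 42966*59026 = 2536111116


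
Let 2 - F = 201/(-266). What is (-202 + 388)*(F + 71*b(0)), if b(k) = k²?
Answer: 68169/133 ≈ 512.55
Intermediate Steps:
F = 733/266 (F = 2 - 201/(-266) = 2 - 201*(-1)/266 = 2 - 1*(-201/266) = 2 + 201/266 = 733/266 ≈ 2.7556)
(-202 + 388)*(F + 71*b(0)) = (-202 + 388)*(733/266 + 71*0²) = 186*(733/266 + 71*0) = 186*(733/266 + 0) = 186*(733/266) = 68169/133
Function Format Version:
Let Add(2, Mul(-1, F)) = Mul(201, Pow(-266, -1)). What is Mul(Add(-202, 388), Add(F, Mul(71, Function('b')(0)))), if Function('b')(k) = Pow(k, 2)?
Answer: Rational(68169, 133) ≈ 512.55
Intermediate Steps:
F = Rational(733, 266) (F = Add(2, Mul(-1, Mul(201, Pow(-266, -1)))) = Add(2, Mul(-1, Mul(201, Rational(-1, 266)))) = Add(2, Mul(-1, Rational(-201, 266))) = Add(2, Rational(201, 266)) = Rational(733, 266) ≈ 2.7556)
Mul(Add(-202, 388), Add(F, Mul(71, Function('b')(0)))) = Mul(Add(-202, 388), Add(Rational(733, 266), Mul(71, Pow(0, 2)))) = Mul(186, Add(Rational(733, 266), Mul(71, 0))) = Mul(186, Add(Rational(733, 266), 0)) = Mul(186, Rational(733, 266)) = Rational(68169, 133)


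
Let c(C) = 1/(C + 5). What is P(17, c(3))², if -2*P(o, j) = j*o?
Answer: 289/256 ≈ 1.1289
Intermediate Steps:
c(C) = 1/(5 + C)
P(o, j) = -j*o/2
P(17, c(3))² = (-½*17/(5 + 3))² = (-½*17/8)² = (-½*⅛*17)² = (-17/16)² = 289/256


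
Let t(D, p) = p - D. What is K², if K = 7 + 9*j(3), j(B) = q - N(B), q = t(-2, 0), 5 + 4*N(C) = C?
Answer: 3481/4 ≈ 870.25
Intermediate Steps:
N(C) = -5/4 + C/4
q = 2 (q = 0 - 1*(-2) = 0 + 2 = 2)
j(B) = 13/4 - B/4 (j(B) = 2 - (-5/4 + B/4) = 2 + (5/4 - B/4) = 13/4 - B/4)
K = 59/2 (K = 7 + 9*(13/4 - ¼*3) = 7 + 9*(13/4 - ¾) = 7 + 9*(5/2) = 7 + 45/2 = 59/2 ≈ 29.500)
K² = (59/2)² = 3481/4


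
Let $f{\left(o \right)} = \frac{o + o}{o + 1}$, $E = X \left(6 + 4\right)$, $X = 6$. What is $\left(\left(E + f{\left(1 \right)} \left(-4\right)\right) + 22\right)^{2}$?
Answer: $6084$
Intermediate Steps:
$E = 60$ ($E = 6 \left(6 + 4\right) = 6 \cdot 10 = 60$)
$f{\left(o \right)} = \frac{2 o}{1 + o}$
$\left(\left(E + f{\left(1 \right)} \left(-4\right)\right) + 22\right)^{2} = \left(\left(60 + 2 \cdot 1 \frac{1}{1 + 1} \left(-4\right)\right) + 22\right)^{2} = \left(\left(60 + 2 \cdot 1 \cdot \frac{1}{2} \left(-4\right)\right) + 22\right)^{2} = \left(\left(60 + 1 \left(-4\right)\right) + 22\right)^{2} = \left(\left(60 - 4\right) + 22\right)^{2} = \left(56 + 22\right)^{2} = 78^{2} = 6084$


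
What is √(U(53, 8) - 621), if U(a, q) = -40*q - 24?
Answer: I*√965 ≈ 31.064*I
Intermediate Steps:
U(a, q) = -24 - 40*q
√(U(53, 8) - 621) = √((-24 - 40*8) - 621) = √((-24 - 320) - 621) = √(-344 - 621) = √(-965) = I*√965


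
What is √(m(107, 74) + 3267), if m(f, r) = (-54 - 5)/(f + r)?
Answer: 2*√26754877/181 ≈ 57.155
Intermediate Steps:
m(f, r) = -59/(f + r)
√(m(107, 74) + 3267) = √(-59/(107 + 74) + 3267) = √(-59/181 + 3267) = √(591268/181) = 2*√26754877/181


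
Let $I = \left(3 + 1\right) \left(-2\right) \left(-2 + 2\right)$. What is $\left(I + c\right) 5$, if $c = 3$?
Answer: $15$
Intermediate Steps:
$I = 0$ ($I = 4 \left(-2\right) 0 = \left(-8\right) 0 = 0$)
$\left(I + c\right) 5 = \left(0 + 3\right) 5 = 3 \cdot 5 = 15$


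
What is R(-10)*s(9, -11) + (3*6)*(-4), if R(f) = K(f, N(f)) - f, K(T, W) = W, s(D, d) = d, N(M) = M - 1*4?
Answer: -28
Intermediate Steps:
N(M) = -4 + M (N(M) = M - 4 = -4 + M)
R(f) = -4 (R(f) = (-4 + f) - f = -4)
R(-10)*s(9, -11) + (3*6)*(-4) = -4*(-11) + (3*6)*(-4) = 44 + 18*(-4) = 44 - 72 = -28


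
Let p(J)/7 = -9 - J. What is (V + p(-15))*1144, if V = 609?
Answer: 744744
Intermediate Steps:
p(J) = -63 - 7*J (p(J) = 7*(-9 - J) = -63 - 7*J)
(V + p(-15))*1144 = (609 + (-63 - 7*(-15)))*1144 = (609 + (-63 + 105))*1144 = (609 + 42)*1144 = 651*1144 = 744744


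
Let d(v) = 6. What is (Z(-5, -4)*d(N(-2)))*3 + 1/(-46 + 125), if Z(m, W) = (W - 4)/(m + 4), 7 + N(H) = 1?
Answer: 11377/79 ≈ 144.01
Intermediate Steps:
N(H) = -6 (N(H) = -7 + 1 = -6)
Z(m, W) = (-4 + W)/(4 + m)
(Z(-5, -4)*d(N(-2)))*3 + 1/(-46 + 125) = (((-4 - 4)/(4 - 5))*6)*3 + 1/(-46 + 125) = ((-8/(-1))*6)*3 + 1/79 = (-1*(-8)*6)*3 + 1/79 = (8*6)*3 + 1/79 = 48*3 + 1/79 = 144 + 1/79 = 11377/79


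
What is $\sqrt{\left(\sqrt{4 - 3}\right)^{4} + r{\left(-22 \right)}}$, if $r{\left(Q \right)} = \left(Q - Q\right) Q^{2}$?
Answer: $1$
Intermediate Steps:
$r{\left(Q \right)} = 0$ ($r{\left(Q \right)} = 0 Q^{2} = 0$)
$\sqrt{\left(\sqrt{4 - 3}\right)^{4} + r{\left(-22 \right)}} = \sqrt{\left(\sqrt{4 - 3}\right)^{4} + 0} = \sqrt{\left(\sqrt{1}\right)^{4} + 0} = \sqrt{1^{4} + 0} = \sqrt{1 + 0} = \sqrt{1} = 1$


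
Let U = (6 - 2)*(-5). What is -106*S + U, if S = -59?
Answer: 6234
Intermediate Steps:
U = -20 (U = 4*(-5) = -20)
-106*S + U = -106*(-59) - 20 = 6254 - 20 = 6234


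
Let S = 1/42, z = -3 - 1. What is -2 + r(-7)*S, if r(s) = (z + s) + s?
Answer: -17/7 ≈ -2.4286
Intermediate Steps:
z = -4
r(s) = -4 + 2*s (r(s) = (-4 + s) + s = -4 + 2*s)
S = 1/42 ≈ 0.023810
-2 + r(-7)*S = -2 + (-4 + 2*(-7))*(1/42) = -2 + (-4 - 14)*(1/42) = -2 - 18*1/42 = -2 - 3/7 = -17/7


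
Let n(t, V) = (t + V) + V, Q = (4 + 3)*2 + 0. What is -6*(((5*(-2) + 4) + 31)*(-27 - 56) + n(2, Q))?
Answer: 12270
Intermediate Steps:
Q = 14 (Q = 7*2 + 0 = 14 + 0 = 14)
n(t, V) = t + 2*V (n(t, V) = (V + t) + V = t + 2*V)
-6*(((5*(-2) + 4) + 31)*(-27 - 56) + n(2, Q)) = -6*(((5*(-2) + 4) + 31)*(-27 - 56) + (2 + 2*14)) = -6*(((-10 + 4) + 31)*(-83) + (2 + 28)) = -6*((-6 + 31)*(-83) + 30) = -6*(25*(-83) + 30) = -6*(-2075 + 30) = -6*(-2045) = 12270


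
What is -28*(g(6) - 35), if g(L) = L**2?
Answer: -28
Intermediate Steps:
-28*(g(6) - 35) = -28*(6**2 - 35) = -28*(36 - 35) = -28*1 = -28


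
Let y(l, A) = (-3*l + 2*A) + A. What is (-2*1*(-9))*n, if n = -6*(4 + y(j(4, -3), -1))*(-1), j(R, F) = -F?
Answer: -864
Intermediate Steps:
y(l, A) = -3*l + 3*A
n = -48 (n = -6*(4 + (-(-3)*(-3) + 3*(-1)))*(-1) = -6*(4 + (-3*3 - 3))*(-1) = -6*(4 + (-9 - 3))*(-1) = -6*(4 - 12)*(-1) = -(-48)*(-1) = -6*8 = -48)
(-2*1*(-9))*n = (-2*1*(-9))*(-48) = -2*(-9)*(-48) = 18*(-48) = -864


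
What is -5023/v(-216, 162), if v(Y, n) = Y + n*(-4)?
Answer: 5023/864 ≈ 5.8137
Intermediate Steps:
v(Y, n) = Y - 4*n
-5023/v(-216, 162) = -5023/(-216 - 4*162) = -5023/(-216 - 648) = -5023/(-864) = -5023*(-1/864) = 5023/864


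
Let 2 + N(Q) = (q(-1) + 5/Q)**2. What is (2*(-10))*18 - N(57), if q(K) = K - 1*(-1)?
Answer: -1163167/3249 ≈ -358.01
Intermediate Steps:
q(K) = 1 + K (q(K) = K + 1 = 1 + K)
N(Q) = -2 + 25/Q**2 (N(Q) = -2 + ((1 - 1) + 5/Q)**2 = -2 + (0 + 5/Q)**2 = -2 + (5/Q)**2 = -2 + 25/Q**2)
(2*(-10))*18 - N(57) = (2*(-10))*18 - (-2 + 25/57**2) = -20*18 - (-2 + 25*(1/3249)) = -360 - (-2 + 25/3249) = -360 - 1*(-6473/3249) = -360 + 6473/3249 = -1163167/3249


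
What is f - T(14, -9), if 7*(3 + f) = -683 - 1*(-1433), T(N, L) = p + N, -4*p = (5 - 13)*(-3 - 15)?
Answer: 883/7 ≈ 126.14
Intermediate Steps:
p = -36 (p = -(5 - 13)*(-3 - 15)/4 = -(-2)*(-18) = -1/4*144 = -36)
T(N, L) = -36 + N
f = 729/7 (f = -3 + (-683 - 1*(-1433))/7 = -3 + (-683 + 1433)/7 = -3 + (1/7)*750 = -3 + 750/7 = 729/7 ≈ 104.14)
f - T(14, -9) = 729/7 - (-36 + 14) = 729/7 - 1*(-22) = 729/7 + 22 = 883/7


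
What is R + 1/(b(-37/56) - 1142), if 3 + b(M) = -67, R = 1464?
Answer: 1774367/1212 ≈ 1464.0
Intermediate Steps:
b(M) = -70 (b(M) = -3 - 67 = -70)
R + 1/(b(-37/56) - 1142) = 1464 + 1/(-70 - 1142) = 1464 + 1/(-1212) = 1464 - 1/1212 = 1774367/1212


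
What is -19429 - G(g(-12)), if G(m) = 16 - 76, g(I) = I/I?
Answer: -19369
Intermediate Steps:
g(I) = 1
G(m) = -60
-19429 - G(g(-12)) = -19429 - 1*(-60) = -19429 + 60 = -19369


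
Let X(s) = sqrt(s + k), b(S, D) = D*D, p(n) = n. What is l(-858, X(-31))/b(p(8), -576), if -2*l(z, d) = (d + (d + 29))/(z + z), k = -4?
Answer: 29/1138655232 + I*sqrt(35)/569327616 ≈ 2.5469e-8 + 1.0391e-8*I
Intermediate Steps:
b(S, D) = D**2
X(s) = sqrt(-4 + s) (X(s) = sqrt(s - 4) = sqrt(-4 + s))
l(z, d) = -(29 + 2*d)/(4*z) (l(z, d) = -(d + (d + 29))/(2*(z + z)) = -(d + (29 + d))/(2*(2*z)) = -(29 + 2*d)*1/(2*z)/2 = -(29 + 2*d)/(4*z))
l(-858, X(-31))/b(p(8), -576) = ((1/4)*(-29 - 2*sqrt(-4 - 31))/(-858))/((-576)**2) = ((1/4)*(-1/858)*(-29 - 2*I*sqrt(35)))/331776 = ((1/4)*(-1/858)*(-29 - 2*I*sqrt(35)))*(1/331776) = (29/3432 + I*sqrt(35)/1716)*(1/331776) = 29/1138655232 + I*sqrt(35)/569327616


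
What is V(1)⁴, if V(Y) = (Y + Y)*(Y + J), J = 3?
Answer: 4096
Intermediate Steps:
V(Y) = 2*Y*(3 + Y) (V(Y) = (Y + Y)*(Y + 3) = (2*Y)*(3 + Y) = 2*Y*(3 + Y))
V(1)⁴ = (2*1*(3 + 1))⁴ = (2*1*4)⁴ = 8⁴ = 4096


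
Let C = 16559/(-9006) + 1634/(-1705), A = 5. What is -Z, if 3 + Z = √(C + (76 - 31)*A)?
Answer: 3 - √52391704657010730/15355230 ≈ -11.906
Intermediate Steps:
C = -42948899/15355230 (C = 16559*(-1/9006) + 1634*(-1/1705) = -16559/9006 - 1634/1705 = -42948899/15355230 ≈ -2.7970)
Z = -3 + √52391704657010730/15355230 (Z = -3 + √(-42948899/15355230 + (76 - 31)*5) = -3 + √(-42948899/15355230 + 45*5) = -3 + √(-42948899/15355230 + 225) = -3 + √(3411977851/15355230) = -3 + √52391704657010730/15355230 ≈ 11.906)
-Z = -(-3 + √52391704657010730/15355230) = 3 - √52391704657010730/15355230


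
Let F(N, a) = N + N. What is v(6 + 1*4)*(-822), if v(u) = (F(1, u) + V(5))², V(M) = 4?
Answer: -29592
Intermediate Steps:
F(N, a) = 2*N
v(u) = 36 (v(u) = (2*1 + 4)² = (2 + 4)² = 6² = 36)
v(6 + 1*4)*(-822) = 36*(-822) = -29592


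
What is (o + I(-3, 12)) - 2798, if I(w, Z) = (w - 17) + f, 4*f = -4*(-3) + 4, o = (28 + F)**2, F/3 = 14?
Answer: 2086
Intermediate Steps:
F = 42 (F = 3*14 = 42)
o = 4900 (o = (28 + 42)**2 = 70**2 = 4900)
f = 4 (f = (-4*(-3) + 4)/4 = (12 + 4)/4 = (1/4)*16 = 4)
I(w, Z) = -13 + w (I(w, Z) = (w - 17) + 4 = (-17 + w) + 4 = -13 + w)
(o + I(-3, 12)) - 2798 = (4900 + (-13 - 3)) - 2798 = (4900 - 16) - 2798 = 4884 - 2798 = 2086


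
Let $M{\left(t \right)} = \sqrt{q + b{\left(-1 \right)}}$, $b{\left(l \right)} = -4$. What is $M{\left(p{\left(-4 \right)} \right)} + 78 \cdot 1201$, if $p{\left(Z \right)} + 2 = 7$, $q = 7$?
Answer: $93678 + \sqrt{3} \approx 93680.0$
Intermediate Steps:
$p{\left(Z \right)} = 5$ ($p{\left(Z \right)} = -2 + 7 = 5$)
$M{\left(t \right)} = \sqrt{3}$ ($M{\left(t \right)} = \sqrt{7 - 4} = \sqrt{3}$)
$M{\left(p{\left(-4 \right)} \right)} + 78 \cdot 1201 = \sqrt{3} + 78 \cdot 1201 = \sqrt{3} + 93678 = 93678 + \sqrt{3}$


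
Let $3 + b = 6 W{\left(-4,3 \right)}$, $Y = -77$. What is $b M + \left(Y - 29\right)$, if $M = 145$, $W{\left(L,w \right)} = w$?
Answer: $2069$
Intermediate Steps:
$b = 15$ ($b = -3 + 6 \cdot 3 = -3 + 18 = 15$)
$b M + \left(Y - 29\right) = 15 \cdot 145 - 106 = 2175 - 106 = 2069$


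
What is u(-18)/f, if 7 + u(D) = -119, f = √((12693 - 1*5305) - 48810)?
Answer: 63*I*√41422/20711 ≈ 0.61909*I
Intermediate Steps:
f = I*√41422 (f = √((12693 - 5305) - 48810) = √(7388 - 48810) = √(-41422) = I*√41422 ≈ 203.52*I)
u(D) = -126 (u(D) = -7 - 119 = -126)
u(-18)/f = -126*(-I*√41422/41422) = -(-63)*I*√41422/20711 = 63*I*√41422/20711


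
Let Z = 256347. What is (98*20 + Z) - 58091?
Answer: 200216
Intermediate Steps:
(98*20 + Z) - 58091 = (98*20 + 256347) - 58091 = (1960 + 256347) - 58091 = 258307 - 58091 = 200216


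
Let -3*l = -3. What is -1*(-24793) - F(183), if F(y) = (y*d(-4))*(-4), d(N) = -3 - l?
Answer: 21865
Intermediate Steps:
l = 1 (l = -⅓*(-3) = 1)
d(N) = -4 (d(N) = -3 - 1*1 = -3 - 1 = -4)
F(y) = 16*y (F(y) = (y*(-4))*(-4) = -4*y*(-4) = 16*y)
-1*(-24793) - F(183) = -1*(-24793) - 16*183 = 24793 - 1*2928 = 24793 - 2928 = 21865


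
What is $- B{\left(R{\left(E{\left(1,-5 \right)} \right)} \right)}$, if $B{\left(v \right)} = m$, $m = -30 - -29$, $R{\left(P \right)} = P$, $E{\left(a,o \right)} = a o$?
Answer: $1$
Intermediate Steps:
$m = -1$ ($m = -30 + 29 = -1$)
$B{\left(v \right)} = -1$
$- B{\left(R{\left(E{\left(1,-5 \right)} \right)} \right)} = \left(-1\right) \left(-1\right) = 1$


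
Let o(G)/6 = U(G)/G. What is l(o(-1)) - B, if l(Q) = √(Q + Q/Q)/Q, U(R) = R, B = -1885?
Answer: 1885 + √7/6 ≈ 1885.4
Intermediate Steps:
o(G) = 6 (o(G) = 6*(G/G) = 6*1 = 6)
l(Q) = √(1 + Q)/Q (l(Q) = √(Q + 1)/Q = √(1 + Q)/Q)
l(o(-1)) - B = √(1 + 6)/6 - 1*(-1885) = √7/6 + 1885 = 1885 + √7/6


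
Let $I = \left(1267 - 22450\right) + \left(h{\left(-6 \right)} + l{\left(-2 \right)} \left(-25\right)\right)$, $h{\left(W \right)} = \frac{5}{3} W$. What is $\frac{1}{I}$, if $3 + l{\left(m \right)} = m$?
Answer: $- \frac{1}{21068} \approx -4.7465 \cdot 10^{-5}$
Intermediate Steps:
$h{\left(W \right)} = \frac{5 W}{3}$ ($h{\left(W \right)} = 5 \cdot \frac{1}{3} W = \frac{5 W}{3}$)
$l{\left(m \right)} = -3 + m$
$I = -21068$ ($I = \left(1267 - 22450\right) + \left(\frac{5}{3} \left(-6\right) + \left(-3 - 2\right) \left(-25\right)\right) = -21183 - -115 = -21183 + \left(-10 + 125\right) = -21183 + 115 = -21068$)
$\frac{1}{I} = \frac{1}{-21068} = - \frac{1}{21068}$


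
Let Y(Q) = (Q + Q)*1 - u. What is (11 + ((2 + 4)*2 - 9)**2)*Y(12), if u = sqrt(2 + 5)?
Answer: 480 - 20*sqrt(7) ≈ 427.08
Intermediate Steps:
u = sqrt(7) ≈ 2.6458
Y(Q) = -sqrt(7) + 2*Q (Y(Q) = (Q + Q)*1 - sqrt(7) = (2*Q)*1 - sqrt(7) = 2*Q - sqrt(7) = -sqrt(7) + 2*Q)
(11 + ((2 + 4)*2 - 9)**2)*Y(12) = (11 + ((2 + 4)*2 - 9)**2)*(-sqrt(7) + 2*12) = (11 + (6*2 - 9)**2)*(-sqrt(7) + 24) = (11 + (12 - 9)**2)*(24 - sqrt(7)) = (11 + 3**2)*(24 - sqrt(7)) = (11 + 9)*(24 - sqrt(7)) = 20*(24 - sqrt(7)) = 480 - 20*sqrt(7)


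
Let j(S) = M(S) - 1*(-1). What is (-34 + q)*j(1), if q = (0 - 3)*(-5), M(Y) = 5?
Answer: -114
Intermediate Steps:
q = 15 (q = -3*(-5) = 15)
j(S) = 6 (j(S) = 5 - 1*(-1) = 5 + 1 = 6)
(-34 + q)*j(1) = (-34 + 15)*6 = -19*6 = -114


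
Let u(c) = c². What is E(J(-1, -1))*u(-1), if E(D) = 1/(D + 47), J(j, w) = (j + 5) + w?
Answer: 1/50 ≈ 0.020000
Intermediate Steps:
J(j, w) = 5 + j + w (J(j, w) = (5 + j) + w = 5 + j + w)
E(D) = 1/(47 + D)
E(J(-1, -1))*u(-1) = (-1)²/(47 + (5 - 1 - 1)) = 1/(47 + 3) = 1/50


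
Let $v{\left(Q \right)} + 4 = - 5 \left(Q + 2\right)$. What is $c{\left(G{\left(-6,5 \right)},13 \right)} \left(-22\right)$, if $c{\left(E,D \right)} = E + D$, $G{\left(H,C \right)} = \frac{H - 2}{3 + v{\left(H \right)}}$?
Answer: $- \frac{5258}{19} \approx -276.74$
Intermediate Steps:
$v{\left(Q \right)} = -14 - 5 Q$ ($v{\left(Q \right)} = -4 - 5 \left(Q + 2\right) = -4 - 5 \left(2 + Q\right) = -4 - \left(10 + 5 Q\right) = -14 - 5 Q$)
$G{\left(H,C \right)} = \frac{-2 + H}{-11 - 5 H}$ ($G{\left(H,C \right)} = \frac{H - 2}{3 - \left(14 + 5 H\right)} = \frac{-2 + H}{-11 - 5 H}$)
$c{\left(E,D \right)} = D + E$
$c{\left(G{\left(-6,5 \right)},13 \right)} \left(-22\right) = \left(13 + \frac{2 - -6}{11 + 5 \left(-6\right)}\right) \left(-22\right) = \left(13 + \frac{2 + 6}{11 - 30}\right) \left(-22\right) = \left(13 + \frac{1}{-19} \cdot 8\right) \left(-22\right) = \left(13 - \frac{8}{19}\right) \left(-22\right) = \frac{239}{19} \left(-22\right) = - \frac{5258}{19}$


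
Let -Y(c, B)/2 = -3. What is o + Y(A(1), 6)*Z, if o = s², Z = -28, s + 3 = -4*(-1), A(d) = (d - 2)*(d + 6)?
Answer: -167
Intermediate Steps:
A(d) = (-2 + d)*(6 + d)
Y(c, B) = 6 (Y(c, B) = -2*(-3) = 6)
s = 1 (s = -3 - 4*(-1) = -3 + 4 = 1)
o = 1 (o = 1² = 1)
o + Y(A(1), 6)*Z = 1 + 6*(-28) = 1 - 168 = -167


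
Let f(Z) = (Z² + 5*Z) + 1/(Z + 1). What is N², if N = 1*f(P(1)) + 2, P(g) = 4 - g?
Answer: 11025/16 ≈ 689.06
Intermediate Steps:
f(Z) = Z² + 1/(1 + Z) + 5*Z (f(Z) = (Z² + 5*Z) + 1/(1 + Z) = Z² + 1/(1 + Z) + 5*Z)
N = 105/4 (N = 1*((1 + (4 - 1*1)³ + 5*(4 - 1*1) + 6*(4 - 1*1)²)/(1 + (4 - 1*1))) + 2 = 1*((1 + (4 - 1)³ + 5*(4 - 1) + 6*(4 - 1)²)/(1 + (4 - 1))) + 2 = 1*((1 + 3³ + 5*3 + 6*3²)/(1 + 3)) + 2 = 1*((1 + 27 + 15 + 6*9)/4) + 2 = 1*((1 + 27 + 15 + 54)/4) + 2 = 1*((¼)*97) + 2 = 1*(97/4) + 2 = 97/4 + 2 = 105/4 ≈ 26.250)
N² = (105/4)² = 11025/16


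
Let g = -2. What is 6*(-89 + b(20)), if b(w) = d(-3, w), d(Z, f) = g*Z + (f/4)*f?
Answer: 102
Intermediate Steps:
d(Z, f) = -2*Z + f**2/4 (d(Z, f) = -2*Z + (f/4)*f = -2*Z + f**2/4)
b(w) = 6 + w**2/4 (b(w) = -2*(-3) + w**2/4 = 6 + w**2/4)
6*(-89 + b(20)) = 6*(-89 + (6 + (1/4)*20**2)) = 6*(-89 + (6 + (1/4)*400)) = 6*(-89 + (6 + 100)) = 6*(-89 + 106) = 6*17 = 102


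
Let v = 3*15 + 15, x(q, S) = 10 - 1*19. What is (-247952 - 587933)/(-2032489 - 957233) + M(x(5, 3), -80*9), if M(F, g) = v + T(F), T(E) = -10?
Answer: 150321985/2989722 ≈ 50.280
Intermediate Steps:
x(q, S) = -9 (x(q, S) = 10 - 19 = -9)
v = 60 (v = 45 + 15 = 60)
M(F, g) = 50 (M(F, g) = 60 - 10 = 50)
(-247952 - 587933)/(-2032489 - 957233) + M(x(5, 3), -80*9) = (-247952 - 587933)/(-2032489 - 957233) + 50 = -835885/(-2989722) + 50 = -835885*(-1/2989722) + 50 = 835885/2989722 + 50 = 150321985/2989722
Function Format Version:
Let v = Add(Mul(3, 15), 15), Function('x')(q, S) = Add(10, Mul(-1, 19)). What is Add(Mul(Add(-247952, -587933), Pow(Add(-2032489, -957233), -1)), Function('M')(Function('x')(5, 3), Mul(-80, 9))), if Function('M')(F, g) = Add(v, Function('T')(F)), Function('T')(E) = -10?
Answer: Rational(150321985, 2989722) ≈ 50.280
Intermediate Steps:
Function('x')(q, S) = -9 (Function('x')(q, S) = Add(10, -19) = -9)
v = 60 (v = Add(45, 15) = 60)
Function('M')(F, g) = 50 (Function('M')(F, g) = Add(60, -10) = 50)
Add(Mul(Add(-247952, -587933), Pow(Add(-2032489, -957233), -1)), Function('M')(Function('x')(5, 3), Mul(-80, 9))) = Add(Mul(Add(-247952, -587933), Pow(Add(-2032489, -957233), -1)), 50) = Add(Mul(-835885, Pow(-2989722, -1)), 50) = Add(Mul(-835885, Rational(-1, 2989722)), 50) = Add(Rational(835885, 2989722), 50) = Rational(150321985, 2989722)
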